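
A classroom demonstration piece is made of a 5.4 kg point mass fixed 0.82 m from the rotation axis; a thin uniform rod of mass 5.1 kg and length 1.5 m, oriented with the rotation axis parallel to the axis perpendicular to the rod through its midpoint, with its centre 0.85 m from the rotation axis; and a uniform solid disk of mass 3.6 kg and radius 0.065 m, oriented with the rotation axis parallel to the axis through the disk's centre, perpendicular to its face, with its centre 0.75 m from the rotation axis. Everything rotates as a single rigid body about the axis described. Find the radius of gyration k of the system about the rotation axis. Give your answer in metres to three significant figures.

Point mass: I_cm = 0; centre at d = 0.82 m, so I = I_cm + Md² gives I = 0 + (5.4)(0.82)² = 3.631 kg m^2.
Thin rod: I_cm = (1/12)ML² = (1/12)(5.1)(1.5)² = 0.95625 kg m^2; centre at d = 0.85 m, so I = I_cm + Md² gives I = 0.95625 + (5.1)(0.85)² = 4.641 kg m^2.
Solid disk: I_cm = (1/2)MR² = (1/2)(3.6)(0.065)² = 0.007605 kg m^2; centre at d = 0.75 m, so I = I_cm + Md² gives I = 0.007605 + (3.6)(0.75)² = 2.0326 kg m^2.
Total I = 10.305 kg m^2; total mass M = 14.1 kg.
k = √(I/M) = √(10.305/14.1) = 0.85488 m.

0.855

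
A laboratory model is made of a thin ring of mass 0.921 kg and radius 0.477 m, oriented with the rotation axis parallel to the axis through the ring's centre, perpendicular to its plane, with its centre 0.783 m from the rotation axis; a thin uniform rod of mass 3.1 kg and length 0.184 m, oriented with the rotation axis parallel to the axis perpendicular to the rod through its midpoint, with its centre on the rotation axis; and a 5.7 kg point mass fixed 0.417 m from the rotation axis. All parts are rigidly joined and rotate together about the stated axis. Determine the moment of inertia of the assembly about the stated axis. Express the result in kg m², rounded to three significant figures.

Thin ring: I_cm = MR² = (0.921)(0.477)² = 0.20955 kg m²; centre at d = 0.783 m, so I = I_cm + Md² gives I = 0.20955 + (0.921)(0.783)² = 0.77421 kg m².
Thin rod: I_cm = (1/12)ML² = (1/12)(3.1)(0.184)² = 0.0087461 kg m²; axis through the centre, so I = 0.0087461 kg m².
Point mass: I_cm = 0; centre at d = 0.417 m, so I = I_cm + Md² gives I = 0 + (5.7)(0.417)² = 0.99117 kg m².
Total I = 0.77421 + 0.0087461 + 0.99117 = 1.7741 kg m².

1.77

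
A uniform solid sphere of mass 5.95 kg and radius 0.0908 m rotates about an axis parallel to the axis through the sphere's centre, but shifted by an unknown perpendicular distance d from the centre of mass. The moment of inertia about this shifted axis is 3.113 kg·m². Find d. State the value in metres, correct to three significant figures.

0.721

About the centre-of-mass axis, I_cm = (2/5)MR² = (2/5)(5.95)(0.0908)² = 0.019622 kg·m².
Parallel axis theorem: I = I_cm + Md², so Md² = 3.113 − 0.019622 = 3.0934 kg·m².
d = √(3.0934 / 5.95) = 0.72104 m.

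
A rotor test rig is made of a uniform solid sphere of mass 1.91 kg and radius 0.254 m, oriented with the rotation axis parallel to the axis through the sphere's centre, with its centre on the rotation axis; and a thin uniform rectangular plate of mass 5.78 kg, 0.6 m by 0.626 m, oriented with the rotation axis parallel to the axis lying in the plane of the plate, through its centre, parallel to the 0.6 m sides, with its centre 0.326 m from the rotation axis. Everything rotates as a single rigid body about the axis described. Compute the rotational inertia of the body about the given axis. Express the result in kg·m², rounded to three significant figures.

0.852

Solid sphere: I_cm = (2/5)MR² = (2/5)(1.91)(0.254)² = 0.04929 kg·m²; axis through the centre, so I = 0.04929 kg·m².
Rectangular plate: I_cm = (1/12)Mb² = (1/12)(5.78)(0.626)² = 0.18875 kg·m²; centre at d = 0.326 m, so the parallel axis theorem gives I = 0.18875 + (5.78)(0.326)² = 0.80303 kg·m².
Total I = 0.04929 + 0.80303 = 0.85232 kg·m².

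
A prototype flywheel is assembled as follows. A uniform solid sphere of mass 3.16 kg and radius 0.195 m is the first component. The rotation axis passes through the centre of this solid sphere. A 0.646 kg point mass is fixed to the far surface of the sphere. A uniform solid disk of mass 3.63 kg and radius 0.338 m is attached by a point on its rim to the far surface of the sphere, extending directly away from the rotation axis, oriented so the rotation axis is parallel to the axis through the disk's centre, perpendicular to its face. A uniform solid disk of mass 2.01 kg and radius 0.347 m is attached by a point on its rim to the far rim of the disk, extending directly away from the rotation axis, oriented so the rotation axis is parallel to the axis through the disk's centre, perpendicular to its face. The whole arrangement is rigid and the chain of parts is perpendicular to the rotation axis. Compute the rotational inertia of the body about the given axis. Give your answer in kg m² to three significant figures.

Solid sphere: I_cm = (2/5)MR² = (2/5)(3.16)(0.195)² = 0.048064 kg m²; axis through the centre, so I = 0.048064 kg m².
Point mass: I_cm = 0; centre at d = 0.195 m, so the parallel axis theorem gives I = 0 + (0.646)(0.195)² = 0.024564 kg m².
Solid disk: I_cm = (1/2)MR² = (1/2)(3.63)(0.338)² = 0.20735 kg m²; centre at d = 0.195 + 0.338 = 0.533 m, so the parallel axis theorem gives I = 0.20735 + (3.63)(0.533)² = 1.2386 kg m².
Solid disk: I_cm = (1/2)MR² = (1/2)(2.01)(0.347)² = 0.12101 kg m²; centre at d = 0.195 + 0.338 + 0.338 + 0.347 = 1.218 m, so the parallel axis theorem gives I = 0.12101 + (2.01)(1.218)² = 3.1029 kg m².
Total I = 0.048064 + 0.024564 + 1.2386 + 3.1029 = 4.4141 kg m².

4.41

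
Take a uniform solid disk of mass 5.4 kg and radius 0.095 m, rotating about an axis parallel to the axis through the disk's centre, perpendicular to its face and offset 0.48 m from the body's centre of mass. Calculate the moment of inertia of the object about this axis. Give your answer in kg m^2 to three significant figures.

1.27

I_cm = (1/2)MR² = (1/2)(5.4)(0.095)² = 0.024368 kg m^2; centre at d = 0.48 m, so I = I_cm + Md² gives I = 0.024368 + (5.4)(0.48)² = 1.2685 kg m^2.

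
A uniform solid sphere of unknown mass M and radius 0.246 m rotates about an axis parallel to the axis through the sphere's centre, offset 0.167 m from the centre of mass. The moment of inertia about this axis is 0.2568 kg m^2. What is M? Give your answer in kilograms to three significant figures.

I = I_cm + Md² = (2/5)MR² + Md² = M·[0.4·(0.246)² + (0.167)²] = M·0.052095.
So M = 0.2568 / 0.052095 = 4.9294 kg.

4.93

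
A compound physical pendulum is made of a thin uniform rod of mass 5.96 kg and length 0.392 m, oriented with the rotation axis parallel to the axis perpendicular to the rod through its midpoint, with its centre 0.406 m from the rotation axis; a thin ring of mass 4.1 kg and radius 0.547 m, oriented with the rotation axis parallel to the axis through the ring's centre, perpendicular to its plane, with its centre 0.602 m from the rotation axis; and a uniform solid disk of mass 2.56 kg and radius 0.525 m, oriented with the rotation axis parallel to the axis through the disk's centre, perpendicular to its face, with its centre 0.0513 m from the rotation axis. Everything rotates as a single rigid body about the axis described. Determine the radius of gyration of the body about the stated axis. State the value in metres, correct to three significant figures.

0.572

Thin rod: I_cm = (1/12)ML² = (1/12)(5.96)(0.392)² = 0.07632 kg m^2; centre at d = 0.406 m, so the parallel axis theorem gives I = 0.07632 + (5.96)(0.406)² = 1.0587 kg m^2.
Thin ring: I_cm = MR² = (4.1)(0.547)² = 1.2268 kg m^2; centre at d = 0.602 m, so the parallel axis theorem gives I = 1.2268 + (4.1)(0.602)² = 2.7126 kg m^2.
Solid disk: I_cm = (1/2)MR² = (1/2)(2.56)(0.525)² = 0.3528 kg m^2; centre at d = 0.0513 m, so the parallel axis theorem gives I = 0.3528 + (2.56)(0.0513)² = 0.35954 kg m^2.
Total I = 4.1309 kg m^2; total mass M = 12.62 kg.
k = √(I/M) = √(4.1309/12.62) = 0.57213 m.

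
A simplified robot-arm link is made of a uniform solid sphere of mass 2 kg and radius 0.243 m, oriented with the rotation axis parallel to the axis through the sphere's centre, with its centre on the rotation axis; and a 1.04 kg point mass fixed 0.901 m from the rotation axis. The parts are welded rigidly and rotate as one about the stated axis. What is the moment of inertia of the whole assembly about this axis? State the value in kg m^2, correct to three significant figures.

Solid sphere: I_cm = (2/5)MR² = (2/5)(2)(0.243)² = 0.047239 kg m^2; axis through the centre, so I = 0.047239 kg m^2.
Point mass: I_cm = 0; centre at d = 0.901 m, so the parallel axis theorem gives I = 0 + (1.04)(0.901)² = 0.84427 kg m^2.
Total I = 0.047239 + 0.84427 = 0.89151 kg m^2.

0.892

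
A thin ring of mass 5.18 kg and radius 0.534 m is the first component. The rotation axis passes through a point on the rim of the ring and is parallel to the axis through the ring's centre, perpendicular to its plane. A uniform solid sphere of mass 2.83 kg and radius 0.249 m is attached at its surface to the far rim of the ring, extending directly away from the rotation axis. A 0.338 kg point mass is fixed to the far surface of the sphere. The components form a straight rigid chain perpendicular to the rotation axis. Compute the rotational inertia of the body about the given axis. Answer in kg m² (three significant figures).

Thin ring: I_cm = MR² = (5.18)(0.534)² = 1.4771 kg m²; centre at d = 0.534 m, so I = I_cm + Md² gives I = 1.4771 + (5.18)(0.534)² = 2.9542 kg m².
Solid sphere: I_cm = (2/5)MR² = (2/5)(2.83)(0.249)² = 0.070185 kg m²; centre at d = 0.534 + 0.534 + 0.249 = 1.317 m, so I = I_cm + Md² gives I = 0.070185 + (2.83)(1.317)² = 4.9788 kg m².
Point mass: I_cm = 0; centre at d = 0.534 + 0.534 + 0.249 + 0.249 = 1.566 m, so I = I_cm + Md² gives I = 0 + (0.338)(1.566)² = 0.8289 kg m².
Total I = 2.9542 + 4.9788 + 0.8289 = 8.7619 kg m².

8.76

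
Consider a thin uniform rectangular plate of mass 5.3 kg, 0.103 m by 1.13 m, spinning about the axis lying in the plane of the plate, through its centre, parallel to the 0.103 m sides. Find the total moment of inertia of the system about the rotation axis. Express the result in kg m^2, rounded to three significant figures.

I_cm = (1/12)Mb² = (1/12)(5.3)(1.13)² = 0.56396 kg m^2; axis through the centre, so I = 0.56396 kg m^2.

0.564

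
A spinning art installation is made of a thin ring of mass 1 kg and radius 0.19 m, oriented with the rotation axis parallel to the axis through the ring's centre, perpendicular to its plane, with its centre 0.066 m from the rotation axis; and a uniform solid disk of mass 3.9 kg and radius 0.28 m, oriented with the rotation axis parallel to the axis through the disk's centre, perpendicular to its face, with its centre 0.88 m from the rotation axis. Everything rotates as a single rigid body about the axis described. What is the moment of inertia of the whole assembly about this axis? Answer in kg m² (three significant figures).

Thin ring: I_cm = MR² = (1)(0.19)² = 0.0361 kg m²; centre at d = 0.066 m, so the parallel axis theorem gives I = 0.0361 + (1)(0.066)² = 0.040456 kg m².
Solid disk: I_cm = (1/2)MR² = (1/2)(3.9)(0.28)² = 0.15288 kg m²; centre at d = 0.88 m, so the parallel axis theorem gives I = 0.15288 + (3.9)(0.88)² = 3.173 kg m².
Total I = 0.040456 + 3.173 = 3.2135 kg m².

3.21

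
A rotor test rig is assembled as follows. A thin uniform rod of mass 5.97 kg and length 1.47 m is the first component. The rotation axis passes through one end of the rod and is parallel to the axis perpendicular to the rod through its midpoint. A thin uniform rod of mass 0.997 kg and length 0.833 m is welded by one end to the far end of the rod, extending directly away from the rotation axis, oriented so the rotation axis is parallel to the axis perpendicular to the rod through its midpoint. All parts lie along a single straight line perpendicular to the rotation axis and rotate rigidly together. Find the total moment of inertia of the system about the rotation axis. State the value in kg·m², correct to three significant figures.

Thin rod: I_cm = (1/12)ML² = (1/12)(5.97)(1.47)² = 1.075 kg·m²; centre at d = 0.735 m, so I = I_cm + Md² gives I = 1.075 + (5.97)(0.735)² = 4.3002 kg·m².
Thin rod: I_cm = (1/12)ML² = (1/12)(0.997)(0.833)² = 0.057651 kg·m²; centre at d = 0.735 + 0.735 + 0.4165 = 1.8865 m, so I = I_cm + Md² gives I = 0.057651 + (0.997)(1.8865)² = 3.6059 kg·m².
Total I = 4.3002 + 3.6059 = 7.906 kg·m².

7.91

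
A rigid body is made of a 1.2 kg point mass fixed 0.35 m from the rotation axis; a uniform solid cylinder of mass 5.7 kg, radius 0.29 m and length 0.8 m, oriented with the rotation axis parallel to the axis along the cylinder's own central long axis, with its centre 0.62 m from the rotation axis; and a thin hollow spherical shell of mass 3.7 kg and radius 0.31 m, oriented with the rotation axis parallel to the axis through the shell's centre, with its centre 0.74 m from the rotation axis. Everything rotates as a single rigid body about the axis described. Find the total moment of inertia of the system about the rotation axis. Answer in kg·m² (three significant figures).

4.84

Point mass: I_cm = 0; centre at d = 0.35 m, so the parallel axis theorem gives I = 0 + (1.2)(0.35)² = 0.147 kg·m².
Solid cylinder: I_cm = (1/2)MR² = (1/2)(5.7)(0.29)² = 0.23968 kg·m²; centre at d = 0.62 m, so the parallel axis theorem gives I = 0.23968 + (5.7)(0.62)² = 2.4308 kg·m².
Spherical shell: I_cm = (2/3)MR² = (2/3)(3.7)(0.31)² = 0.23705 kg·m²; centre at d = 0.74 m, so the parallel axis theorem gives I = 0.23705 + (3.7)(0.74)² = 2.2632 kg·m².
Total I = 0.147 + 2.4308 + 2.2632 = 4.8409 kg·m².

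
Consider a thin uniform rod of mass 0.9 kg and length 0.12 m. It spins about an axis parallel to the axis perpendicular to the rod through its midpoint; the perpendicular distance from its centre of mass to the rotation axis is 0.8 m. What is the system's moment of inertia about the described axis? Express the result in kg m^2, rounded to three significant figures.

I_cm = (1/12)ML² = (1/12)(0.9)(0.12)² = 0.00108 kg m^2; centre at d = 0.8 m, so the parallel axis theorem gives I = 0.00108 + (0.9)(0.8)² = 0.57708 kg m^2.

0.577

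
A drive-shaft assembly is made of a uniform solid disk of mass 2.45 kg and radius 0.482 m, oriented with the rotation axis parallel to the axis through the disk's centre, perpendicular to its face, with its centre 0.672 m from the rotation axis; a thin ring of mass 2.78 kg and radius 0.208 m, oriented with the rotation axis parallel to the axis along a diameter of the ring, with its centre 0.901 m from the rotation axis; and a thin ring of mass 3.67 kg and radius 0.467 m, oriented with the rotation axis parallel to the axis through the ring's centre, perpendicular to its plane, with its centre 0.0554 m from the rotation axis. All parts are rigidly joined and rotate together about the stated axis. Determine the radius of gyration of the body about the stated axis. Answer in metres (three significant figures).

0.713

Solid disk: I_cm = (1/2)MR² = (1/2)(2.45)(0.482)² = 0.2846 kg m²; centre at d = 0.672 m, so the parallel axis theorem gives I = 0.2846 + (2.45)(0.672)² = 1.391 kg m².
Thin ring: I_cm = (1/2)MR² = (1/2)(2.78)(0.208)² = 0.060137 kg m²; centre at d = 0.901 m, so the parallel axis theorem gives I = 0.060137 + (2.78)(0.901)² = 2.3169 kg m².
Thin ring: I_cm = MR² = (3.67)(0.467)² = 0.80039 kg m²; centre at d = 0.0554 m, so the parallel axis theorem gives I = 0.80039 + (3.67)(0.0554)² = 0.81165 kg m².
Total I = 4.5196 kg m²; total mass M = 8.9 kg.
k = √(I/M) = √(4.5196/8.9) = 0.71261 m.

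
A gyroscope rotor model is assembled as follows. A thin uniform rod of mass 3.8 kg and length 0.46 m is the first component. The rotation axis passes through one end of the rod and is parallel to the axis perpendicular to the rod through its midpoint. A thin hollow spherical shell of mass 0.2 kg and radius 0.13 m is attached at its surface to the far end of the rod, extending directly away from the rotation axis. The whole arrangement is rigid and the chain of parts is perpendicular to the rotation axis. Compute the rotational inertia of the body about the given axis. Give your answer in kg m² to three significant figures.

0.340

Thin rod: I_cm = (1/12)ML² = (1/12)(3.8)(0.46)² = 0.067007 kg m²; centre at d = 0.23 m, so the parallel axis theorem gives I = 0.067007 + (3.8)(0.23)² = 0.26803 kg m².
Spherical shell: I_cm = (2/3)MR² = (2/3)(0.2)(0.13)² = 0.0022533 kg m²; centre at d = 0.23 + 0.23 + 0.13 = 0.59 m, so the parallel axis theorem gives I = 0.0022533 + (0.2)(0.59)² = 0.071873 kg m².
Total I = 0.26803 + 0.071873 = 0.3399 kg m².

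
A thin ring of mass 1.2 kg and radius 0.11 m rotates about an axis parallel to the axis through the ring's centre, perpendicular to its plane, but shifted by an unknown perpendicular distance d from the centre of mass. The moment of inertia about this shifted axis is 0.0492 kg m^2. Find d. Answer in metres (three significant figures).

About the centre-of-mass axis, I_cm = MR² = (1.2)(0.11)² = 0.01452 kg m^2.
Parallel axis theorem: I = I_cm + Md², so Md² = 0.0492 − 0.01452 = 0.03468 kg m^2.
d = √(0.03468 / 1.2) = 0.17 m.

0.170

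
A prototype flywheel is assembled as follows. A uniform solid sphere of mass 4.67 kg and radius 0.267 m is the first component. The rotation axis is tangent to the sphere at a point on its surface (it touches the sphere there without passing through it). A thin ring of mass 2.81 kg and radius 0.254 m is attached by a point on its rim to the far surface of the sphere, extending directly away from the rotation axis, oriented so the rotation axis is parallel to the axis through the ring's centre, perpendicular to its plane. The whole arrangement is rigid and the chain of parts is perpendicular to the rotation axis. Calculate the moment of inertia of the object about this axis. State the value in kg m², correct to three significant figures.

Solid sphere: I_cm = (2/5)MR² = (2/5)(4.67)(0.267)² = 0.13317 kg m²; centre at d = 0.267 m, so the parallel axis theorem gives I = 0.13317 + (4.67)(0.267)² = 0.46609 kg m².
Thin ring: I_cm = MR² = (2.81)(0.254)² = 0.18129 kg m²; centre at d = 0.267 + 0.267 + 0.254 = 0.788 m, so the parallel axis theorem gives I = 0.18129 + (2.81)(0.788)² = 1.9261 kg m².
Total I = 0.46609 + 1.9261 = 2.3922 kg m².

2.39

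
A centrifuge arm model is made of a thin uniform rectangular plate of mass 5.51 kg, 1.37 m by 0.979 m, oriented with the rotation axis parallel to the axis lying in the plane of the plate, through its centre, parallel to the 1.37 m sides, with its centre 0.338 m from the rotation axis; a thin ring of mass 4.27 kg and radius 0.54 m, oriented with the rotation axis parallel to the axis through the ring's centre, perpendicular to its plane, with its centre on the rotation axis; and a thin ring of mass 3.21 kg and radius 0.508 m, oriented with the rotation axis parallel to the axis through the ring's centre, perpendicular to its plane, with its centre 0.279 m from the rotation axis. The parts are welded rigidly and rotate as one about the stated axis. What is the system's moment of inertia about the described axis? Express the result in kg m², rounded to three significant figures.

3.39

Rectangular plate: I_cm = (1/12)Mb² = (1/12)(5.51)(0.979)² = 0.44008 kg m²; centre at d = 0.338 m, so I = I_cm + Md² gives I = 0.44008 + (5.51)(0.338)² = 1.0696 kg m².
Thin ring: I_cm = MR² = (4.27)(0.54)² = 1.2451 kg m²; axis through the centre, so I = 1.2451 kg m².
Thin ring: I_cm = MR² = (3.21)(0.508)² = 0.82839 kg m²; centre at d = 0.279 m, so I = I_cm + Md² gives I = 0.82839 + (3.21)(0.279)² = 1.0783 kg m².
Total I = 1.0696 + 1.2451 + 1.0783 = 3.393 kg m².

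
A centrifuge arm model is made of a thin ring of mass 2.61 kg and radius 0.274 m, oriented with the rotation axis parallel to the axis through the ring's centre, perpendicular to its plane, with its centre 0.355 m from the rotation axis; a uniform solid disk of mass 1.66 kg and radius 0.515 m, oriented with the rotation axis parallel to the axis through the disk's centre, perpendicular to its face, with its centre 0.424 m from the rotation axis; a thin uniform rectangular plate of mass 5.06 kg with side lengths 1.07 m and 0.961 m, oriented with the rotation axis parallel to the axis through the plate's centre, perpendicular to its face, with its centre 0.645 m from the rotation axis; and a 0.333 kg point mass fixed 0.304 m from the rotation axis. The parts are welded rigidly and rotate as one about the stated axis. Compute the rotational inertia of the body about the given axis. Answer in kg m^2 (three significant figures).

4.05

Thin ring: I_cm = MR² = (2.61)(0.274)² = 0.19595 kg m^2; centre at d = 0.355 m, so the parallel axis theorem gives I = 0.19595 + (2.61)(0.355)² = 0.52487 kg m^2.
Solid disk: I_cm = (1/2)MR² = (1/2)(1.66)(0.515)² = 0.22014 kg m^2; centre at d = 0.424 m, so the parallel axis theorem gives I = 0.22014 + (1.66)(0.424)² = 0.51856 kg m^2.
Rectangular plate: I_cm = (1/12)M(a²+b²) = (1/12)(5.06)[(1.07)² + (0.961)²] = 0.87218 kg m^2; centre at d = 0.645 m, so the parallel axis theorem gives I = 0.87218 + (5.06)(0.645)² = 2.9773 kg m^2.
Point mass: I_cm = 0; centre at d = 0.304 m, so the parallel axis theorem gives I = 0 + (0.333)(0.304)² = 0.030775 kg m^2.
Total I = 0.52487 + 0.51856 + 2.9773 + 0.030775 = 4.0515 kg m^2.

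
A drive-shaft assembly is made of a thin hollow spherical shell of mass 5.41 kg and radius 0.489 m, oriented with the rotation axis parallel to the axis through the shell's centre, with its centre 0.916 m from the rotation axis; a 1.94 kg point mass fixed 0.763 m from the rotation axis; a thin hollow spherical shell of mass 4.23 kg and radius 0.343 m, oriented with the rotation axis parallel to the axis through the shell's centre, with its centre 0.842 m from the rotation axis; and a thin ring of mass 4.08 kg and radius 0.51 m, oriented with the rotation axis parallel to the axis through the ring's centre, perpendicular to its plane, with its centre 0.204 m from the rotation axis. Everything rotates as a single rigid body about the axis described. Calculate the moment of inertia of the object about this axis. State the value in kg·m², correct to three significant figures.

Spherical shell: I_cm = (2/3)MR² = (2/3)(5.41)(0.489)² = 0.86243 kg·m²; centre at d = 0.916 m, so I = I_cm + Md² gives I = 0.86243 + (5.41)(0.916)² = 5.4017 kg·m².
Point mass: I_cm = 0; centre at d = 0.763 m, so I = I_cm + Md² gives I = 0 + (1.94)(0.763)² = 1.1294 kg·m².
Spherical shell: I_cm = (2/3)MR² = (2/3)(4.23)(0.343)² = 0.33177 kg·m²; centre at d = 0.842 m, so I = I_cm + Md² gives I = 0.33177 + (4.23)(0.842)² = 3.3307 kg·m².
Thin ring: I_cm = MR² = (4.08)(0.51)² = 1.0612 kg·m²; centre at d = 0.204 m, so I = I_cm + Md² gives I = 1.0612 + (4.08)(0.204)² = 1.231 kg·m².
Total I = 5.4017 + 1.1294 + 3.3307 + 1.231 = 11.093 kg·m².

11.1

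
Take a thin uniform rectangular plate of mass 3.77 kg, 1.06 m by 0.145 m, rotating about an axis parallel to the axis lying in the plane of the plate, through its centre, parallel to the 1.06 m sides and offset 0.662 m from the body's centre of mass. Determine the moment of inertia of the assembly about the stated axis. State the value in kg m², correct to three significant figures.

I_cm = (1/12)Mb² = (1/12)(3.77)(0.145)² = 0.0066054 kg m²; centre at d = 0.662 m, so the parallel axis theorem gives I = 0.0066054 + (3.77)(0.662)² = 1.6588 kg m².

1.66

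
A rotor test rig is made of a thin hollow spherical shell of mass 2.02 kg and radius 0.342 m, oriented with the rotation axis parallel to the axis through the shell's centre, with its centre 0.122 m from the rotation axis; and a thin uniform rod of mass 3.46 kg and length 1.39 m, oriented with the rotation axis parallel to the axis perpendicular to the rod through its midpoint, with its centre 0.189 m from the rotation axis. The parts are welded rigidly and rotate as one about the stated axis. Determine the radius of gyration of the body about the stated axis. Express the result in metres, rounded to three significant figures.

0.398

Spherical shell: I_cm = (2/3)MR² = (2/3)(2.02)(0.342)² = 0.15751 kg m²; centre at d = 0.122 m, so I = I_cm + Md² gives I = 0.15751 + (2.02)(0.122)² = 0.18758 kg m².
Thin rod: I_cm = (1/12)ML² = (1/12)(3.46)(1.39)² = 0.55709 kg m²; centre at d = 0.189 m, so I = I_cm + Md² gives I = 0.55709 + (3.46)(0.189)² = 0.68068 kg m².
Total I = 0.86826 kg m²; total mass M = 5.48 kg.
k = √(I/M) = √(0.86826/5.48) = 0.39805 m.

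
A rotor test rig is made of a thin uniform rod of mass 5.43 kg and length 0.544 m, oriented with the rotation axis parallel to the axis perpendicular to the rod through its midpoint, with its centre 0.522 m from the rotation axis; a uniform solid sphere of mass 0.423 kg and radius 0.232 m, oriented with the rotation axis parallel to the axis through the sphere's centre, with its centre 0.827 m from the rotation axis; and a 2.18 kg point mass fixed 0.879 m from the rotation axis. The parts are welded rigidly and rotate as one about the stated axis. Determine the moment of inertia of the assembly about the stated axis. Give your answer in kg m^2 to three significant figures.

3.60

Thin rod: I_cm = (1/12)ML² = (1/12)(5.43)(0.544)² = 0.13391 kg m^2; centre at d = 0.522 m, so I = I_cm + Md² gives I = 0.13391 + (5.43)(0.522)² = 1.6135 kg m^2.
Solid sphere: I_cm = (2/5)MR² = (2/5)(0.423)(0.232)² = 0.009107 kg m^2; centre at d = 0.827 m, so I = I_cm + Md² gives I = 0.009107 + (0.423)(0.827)² = 0.29841 kg m^2.
Point mass: I_cm = 0; centre at d = 0.879 m, so I = I_cm + Md² gives I = 0 + (2.18)(0.879)² = 1.6844 kg m^2.
Total I = 1.6135 + 0.29841 + 1.6844 = 3.5963 kg m^2.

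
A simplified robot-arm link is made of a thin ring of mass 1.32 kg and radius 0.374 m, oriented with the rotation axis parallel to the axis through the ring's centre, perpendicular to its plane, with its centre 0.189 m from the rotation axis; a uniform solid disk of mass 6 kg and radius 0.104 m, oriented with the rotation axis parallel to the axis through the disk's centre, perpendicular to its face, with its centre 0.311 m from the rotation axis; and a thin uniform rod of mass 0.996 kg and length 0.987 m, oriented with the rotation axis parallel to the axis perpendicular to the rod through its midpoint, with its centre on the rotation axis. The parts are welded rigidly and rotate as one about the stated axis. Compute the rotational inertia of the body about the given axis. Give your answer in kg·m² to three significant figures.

Thin ring: I_cm = MR² = (1.32)(0.374)² = 0.18464 kg·m²; centre at d = 0.189 m, so the parallel axis theorem gives I = 0.18464 + (1.32)(0.189)² = 0.23179 kg·m².
Solid disk: I_cm = (1/2)MR² = (1/2)(6)(0.104)² = 0.032448 kg·m²; centre at d = 0.311 m, so the parallel axis theorem gives I = 0.032448 + (6)(0.311)² = 0.61277 kg·m².
Thin rod: I_cm = (1/12)ML² = (1/12)(0.996)(0.987)² = 0.080856 kg·m²; axis through the centre, so I = 0.080856 kg·m².
Total I = 0.23179 + 0.61277 + 0.080856 = 0.92542 kg·m².

0.925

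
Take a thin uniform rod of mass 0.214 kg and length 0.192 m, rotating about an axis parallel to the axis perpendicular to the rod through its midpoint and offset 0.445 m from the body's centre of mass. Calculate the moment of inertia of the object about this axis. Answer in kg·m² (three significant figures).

I_cm = (1/12)ML² = (1/12)(0.214)(0.192)² = 0.00065741 kg·m²; centre at d = 0.445 m, so I = I_cm + Md² gives I = 0.00065741 + (0.214)(0.445)² = 0.043035 kg·m².

0.0430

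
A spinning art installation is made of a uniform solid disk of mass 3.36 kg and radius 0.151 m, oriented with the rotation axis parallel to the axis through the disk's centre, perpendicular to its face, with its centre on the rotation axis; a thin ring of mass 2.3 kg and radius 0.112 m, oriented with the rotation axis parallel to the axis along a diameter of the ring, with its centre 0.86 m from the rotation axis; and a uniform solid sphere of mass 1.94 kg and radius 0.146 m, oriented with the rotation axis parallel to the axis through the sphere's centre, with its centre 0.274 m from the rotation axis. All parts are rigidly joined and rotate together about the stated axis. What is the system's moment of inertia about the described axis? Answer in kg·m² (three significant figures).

1.92

Solid disk: I_cm = (1/2)MR² = (1/2)(3.36)(0.151)² = 0.038306 kg·m²; axis through the centre, so I = 0.038306 kg·m².
Thin ring: I_cm = (1/2)MR² = (1/2)(2.3)(0.112)² = 0.014426 kg·m²; centre at d = 0.86 m, so the parallel axis theorem gives I = 0.014426 + (2.3)(0.86)² = 1.7155 kg·m².
Solid sphere: I_cm = (2/5)MR² = (2/5)(1.94)(0.146)² = 0.016541 kg·m²; centre at d = 0.274 m, so the parallel axis theorem gives I = 0.016541 + (1.94)(0.274)² = 0.16219 kg·m².
Total I = 0.038306 + 1.7155 + 0.16219 = 1.916 kg·m².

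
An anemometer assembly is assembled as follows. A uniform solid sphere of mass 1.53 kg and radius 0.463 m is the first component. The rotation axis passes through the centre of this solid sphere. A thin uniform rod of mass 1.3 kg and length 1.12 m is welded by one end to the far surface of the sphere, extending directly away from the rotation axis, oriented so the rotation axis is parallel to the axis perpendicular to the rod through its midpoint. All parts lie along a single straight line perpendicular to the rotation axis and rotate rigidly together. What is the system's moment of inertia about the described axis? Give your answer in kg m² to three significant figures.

1.63

Solid sphere: I_cm = (2/5)MR² = (2/5)(1.53)(0.463)² = 0.13119 kg m²; axis through the centre, so I = 0.13119 kg m².
Thin rod: I_cm = (1/12)ML² = (1/12)(1.3)(1.12)² = 0.13589 kg m²; centre at d = 0.463 + 0.56 = 1.023 m, so I = I_cm + Md² gives I = 0.13589 + (1.3)(1.023)² = 1.4964 kg m².
Total I = 0.13119 + 1.4964 = 1.6276 kg m².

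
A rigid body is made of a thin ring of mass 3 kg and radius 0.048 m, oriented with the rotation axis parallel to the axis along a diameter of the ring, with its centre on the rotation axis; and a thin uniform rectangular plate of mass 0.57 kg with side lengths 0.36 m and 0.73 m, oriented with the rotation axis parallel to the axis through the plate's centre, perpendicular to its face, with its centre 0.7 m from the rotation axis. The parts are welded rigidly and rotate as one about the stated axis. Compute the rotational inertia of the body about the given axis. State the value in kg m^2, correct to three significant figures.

0.314

Thin ring: I_cm = (1/2)MR² = (1/2)(3)(0.048)² = 0.003456 kg m^2; axis through the centre, so I = 0.003456 kg m^2.
Rectangular plate: I_cm = (1/12)M(a²+b²) = (1/12)(0.57)[(0.36)² + (0.73)²] = 0.031469 kg m^2; centre at d = 0.7 m, so I = I_cm + Md² gives I = 0.031469 + (0.57)(0.7)² = 0.31077 kg m^2.
Total I = 0.003456 + 0.31077 = 0.31422 kg m^2.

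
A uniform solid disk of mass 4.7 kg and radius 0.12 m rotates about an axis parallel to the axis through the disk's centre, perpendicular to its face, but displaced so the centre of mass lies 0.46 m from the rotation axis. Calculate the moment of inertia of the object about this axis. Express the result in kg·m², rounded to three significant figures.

I_cm = (1/2)MR² = (1/2)(4.7)(0.12)² = 0.03384 kg·m²; centre at d = 0.46 m, so the parallel axis theorem gives I = 0.03384 + (4.7)(0.46)² = 1.0284 kg·m².

1.03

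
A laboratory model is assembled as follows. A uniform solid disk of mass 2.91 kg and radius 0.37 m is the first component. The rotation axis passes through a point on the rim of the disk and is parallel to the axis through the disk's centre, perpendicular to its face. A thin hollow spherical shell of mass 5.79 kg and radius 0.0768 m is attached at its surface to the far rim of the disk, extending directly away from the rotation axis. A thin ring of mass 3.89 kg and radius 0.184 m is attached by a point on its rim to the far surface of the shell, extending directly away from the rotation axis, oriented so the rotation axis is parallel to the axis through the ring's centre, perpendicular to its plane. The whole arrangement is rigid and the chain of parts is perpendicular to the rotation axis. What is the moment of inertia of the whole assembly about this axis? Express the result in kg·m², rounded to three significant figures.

9.13

Solid disk: I_cm = (1/2)MR² = (1/2)(2.91)(0.37)² = 0.19919 kg·m²; centre at d = 0.37 m, so the parallel axis theorem gives I = 0.19919 + (2.91)(0.37)² = 0.59757 kg·m².
Spherical shell: I_cm = (2/3)MR² = (2/3)(5.79)(0.0768)² = 0.022767 kg·m²; centre at d = 0.37 + 0.37 + 0.0768 = 0.8168 m, so the parallel axis theorem gives I = 0.022767 + (5.79)(0.8168)² = 3.8856 kg·m².
Thin ring: I_cm = MR² = (3.89)(0.184)² = 0.1317 kg·m²; centre at d = 0.37 + 0.37 + 0.0768 + 0.0768 + 0.184 = 1.0776 m, so the parallel axis theorem gives I = 0.1317 + (3.89)(1.0776)² = 4.6489 kg·m².
Total I = 0.59757 + 3.8856 + 4.6489 = 9.1321 kg·m².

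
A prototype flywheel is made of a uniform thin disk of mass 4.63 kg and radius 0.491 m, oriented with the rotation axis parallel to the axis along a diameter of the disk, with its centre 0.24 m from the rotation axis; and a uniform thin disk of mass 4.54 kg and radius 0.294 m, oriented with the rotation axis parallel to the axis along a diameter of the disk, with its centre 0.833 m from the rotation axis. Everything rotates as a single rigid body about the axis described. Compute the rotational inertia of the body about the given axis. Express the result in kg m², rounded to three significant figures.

Thin disk: I_cm = (1/4)MR² = (1/4)(4.63)(0.491)² = 0.27905 kg m²; centre at d = 0.24 m, so the parallel axis theorem gives I = 0.27905 + (4.63)(0.24)² = 0.54574 kg m².
Thin disk: I_cm = (1/4)MR² = (1/4)(4.54)(0.294)² = 0.098105 kg m²; centre at d = 0.833 m, so the parallel axis theorem gives I = 0.098105 + (4.54)(0.833)² = 3.2484 kg m².
Total I = 0.54574 + 3.2484 = 3.7941 kg m².

3.79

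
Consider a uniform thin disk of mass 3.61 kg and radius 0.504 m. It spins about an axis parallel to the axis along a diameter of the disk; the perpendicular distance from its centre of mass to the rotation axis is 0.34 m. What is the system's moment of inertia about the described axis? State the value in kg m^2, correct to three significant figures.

0.647

I_cm = (1/4)MR² = (1/4)(3.61)(0.504)² = 0.22925 kg m^2; centre at d = 0.34 m, so the parallel axis theorem gives I = 0.22925 + (3.61)(0.34)² = 0.64657 kg m^2.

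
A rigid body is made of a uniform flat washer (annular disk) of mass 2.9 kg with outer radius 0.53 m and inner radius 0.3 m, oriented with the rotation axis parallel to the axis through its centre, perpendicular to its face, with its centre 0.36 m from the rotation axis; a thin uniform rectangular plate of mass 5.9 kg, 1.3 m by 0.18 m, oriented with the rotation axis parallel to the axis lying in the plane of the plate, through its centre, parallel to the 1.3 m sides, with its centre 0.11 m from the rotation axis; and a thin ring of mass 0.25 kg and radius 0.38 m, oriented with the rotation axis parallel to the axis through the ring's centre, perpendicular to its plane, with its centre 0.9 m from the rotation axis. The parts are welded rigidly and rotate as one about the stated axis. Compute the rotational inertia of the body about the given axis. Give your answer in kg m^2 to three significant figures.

Annular disk: I_cm = (1/2)M(R²+r²) = (1/2)(2.9)[(0.53)² + (0.3)²] = 0.5378 kg m^2; centre at d = 0.36 m, so the parallel axis theorem gives I = 0.5378 + (2.9)(0.36)² = 0.91364 kg m^2.
Rectangular plate: I_cm = (1/12)Mb² = (1/12)(5.9)(0.18)² = 0.01593 kg m^2; centre at d = 0.11 m, so the parallel axis theorem gives I = 0.01593 + (5.9)(0.11)² = 0.08732 kg m^2.
Thin ring: I_cm = MR² = (0.25)(0.38)² = 0.0361 kg m^2; centre at d = 0.9 m, so the parallel axis theorem gives I = 0.0361 + (0.25)(0.9)² = 0.2386 kg m^2.
Total I = 0.91364 + 0.08732 + 0.2386 = 1.2396 kg m^2.

1.24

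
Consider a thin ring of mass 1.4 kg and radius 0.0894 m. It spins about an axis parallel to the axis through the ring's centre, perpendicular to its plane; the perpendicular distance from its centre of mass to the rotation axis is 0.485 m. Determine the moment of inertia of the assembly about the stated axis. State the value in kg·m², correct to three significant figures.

I_cm = MR² = (1.4)(0.0894)² = 0.011189 kg·m²; centre at d = 0.485 m, so I = I_cm + Md² gives I = 0.011189 + (1.4)(0.485)² = 0.3405 kg·m².

0.341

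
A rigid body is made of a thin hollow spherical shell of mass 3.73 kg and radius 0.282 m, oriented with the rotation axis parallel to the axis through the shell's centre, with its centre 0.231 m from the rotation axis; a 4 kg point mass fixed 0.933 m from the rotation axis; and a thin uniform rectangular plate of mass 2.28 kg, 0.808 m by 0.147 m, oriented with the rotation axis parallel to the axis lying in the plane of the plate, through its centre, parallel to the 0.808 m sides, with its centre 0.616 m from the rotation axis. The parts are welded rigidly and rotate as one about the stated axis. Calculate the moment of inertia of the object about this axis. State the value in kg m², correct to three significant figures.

Spherical shell: I_cm = (2/3)MR² = (2/3)(3.73)(0.282)² = 0.19775 kg m²; centre at d = 0.231 m, so I = I_cm + Md² gives I = 0.19775 + (3.73)(0.231)² = 0.39679 kg m².
Point mass: I_cm = 0; centre at d = 0.933 m, so I = I_cm + Md² gives I = 0 + (4)(0.933)² = 3.482 kg m².
Rectangular plate: I_cm = (1/12)Mb² = (1/12)(2.28)(0.147)² = 0.0041057 kg m²; centre at d = 0.616 m, so I = I_cm + Md² gives I = 0.0041057 + (2.28)(0.616)² = 0.86927 kg m².
Total I = 0.39679 + 3.482 + 0.86927 = 4.748 kg m².

4.75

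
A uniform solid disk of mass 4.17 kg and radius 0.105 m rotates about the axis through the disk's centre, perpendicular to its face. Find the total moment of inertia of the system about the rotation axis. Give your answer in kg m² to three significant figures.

0.0230

I_cm = (1/2)MR² = (1/2)(4.17)(0.105)² = 0.022987 kg m²; axis through the centre, so I = 0.022987 kg m².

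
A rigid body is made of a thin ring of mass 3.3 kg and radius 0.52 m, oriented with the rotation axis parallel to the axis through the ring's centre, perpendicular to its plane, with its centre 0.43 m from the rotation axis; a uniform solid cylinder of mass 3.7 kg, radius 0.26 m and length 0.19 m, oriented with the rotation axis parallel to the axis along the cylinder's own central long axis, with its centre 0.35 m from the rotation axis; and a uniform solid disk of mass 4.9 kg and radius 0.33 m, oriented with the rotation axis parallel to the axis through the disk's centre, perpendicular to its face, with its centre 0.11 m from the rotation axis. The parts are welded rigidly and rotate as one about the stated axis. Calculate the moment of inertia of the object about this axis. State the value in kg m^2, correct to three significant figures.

2.41

Thin ring: I_cm = MR² = (3.3)(0.52)² = 0.89232 kg m^2; centre at d = 0.43 m, so I = I_cm + Md² gives I = 0.89232 + (3.3)(0.43)² = 1.5025 kg m^2.
Solid cylinder: I_cm = (1/2)MR² = (1/2)(3.7)(0.26)² = 0.12506 kg m^2; centre at d = 0.35 m, so I = I_cm + Md² gives I = 0.12506 + (3.7)(0.35)² = 0.57831 kg m^2.
Solid disk: I_cm = (1/2)MR² = (1/2)(4.9)(0.33)² = 0.26681 kg m^2; centre at d = 0.11 m, so I = I_cm + Md² gives I = 0.26681 + (4.9)(0.11)² = 0.3261 kg m^2.
Total I = 1.5025 + 0.57831 + 0.3261 = 2.4069 kg m^2.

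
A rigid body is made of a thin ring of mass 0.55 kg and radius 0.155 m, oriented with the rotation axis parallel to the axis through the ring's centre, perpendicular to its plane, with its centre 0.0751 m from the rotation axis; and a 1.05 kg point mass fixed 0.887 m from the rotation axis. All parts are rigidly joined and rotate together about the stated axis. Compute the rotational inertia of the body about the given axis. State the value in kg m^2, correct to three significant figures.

Thin ring: I_cm = MR² = (0.55)(0.155)² = 0.013214 kg m^2; centre at d = 0.0751 m, so I = I_cm + Md² gives I = 0.013214 + (0.55)(0.0751)² = 0.016316 kg m^2.
Point mass: I_cm = 0; centre at d = 0.887 m, so I = I_cm + Md² gives I = 0 + (1.05)(0.887)² = 0.82611 kg m^2.
Total I = 0.016316 + 0.82611 = 0.84242 kg m^2.

0.842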